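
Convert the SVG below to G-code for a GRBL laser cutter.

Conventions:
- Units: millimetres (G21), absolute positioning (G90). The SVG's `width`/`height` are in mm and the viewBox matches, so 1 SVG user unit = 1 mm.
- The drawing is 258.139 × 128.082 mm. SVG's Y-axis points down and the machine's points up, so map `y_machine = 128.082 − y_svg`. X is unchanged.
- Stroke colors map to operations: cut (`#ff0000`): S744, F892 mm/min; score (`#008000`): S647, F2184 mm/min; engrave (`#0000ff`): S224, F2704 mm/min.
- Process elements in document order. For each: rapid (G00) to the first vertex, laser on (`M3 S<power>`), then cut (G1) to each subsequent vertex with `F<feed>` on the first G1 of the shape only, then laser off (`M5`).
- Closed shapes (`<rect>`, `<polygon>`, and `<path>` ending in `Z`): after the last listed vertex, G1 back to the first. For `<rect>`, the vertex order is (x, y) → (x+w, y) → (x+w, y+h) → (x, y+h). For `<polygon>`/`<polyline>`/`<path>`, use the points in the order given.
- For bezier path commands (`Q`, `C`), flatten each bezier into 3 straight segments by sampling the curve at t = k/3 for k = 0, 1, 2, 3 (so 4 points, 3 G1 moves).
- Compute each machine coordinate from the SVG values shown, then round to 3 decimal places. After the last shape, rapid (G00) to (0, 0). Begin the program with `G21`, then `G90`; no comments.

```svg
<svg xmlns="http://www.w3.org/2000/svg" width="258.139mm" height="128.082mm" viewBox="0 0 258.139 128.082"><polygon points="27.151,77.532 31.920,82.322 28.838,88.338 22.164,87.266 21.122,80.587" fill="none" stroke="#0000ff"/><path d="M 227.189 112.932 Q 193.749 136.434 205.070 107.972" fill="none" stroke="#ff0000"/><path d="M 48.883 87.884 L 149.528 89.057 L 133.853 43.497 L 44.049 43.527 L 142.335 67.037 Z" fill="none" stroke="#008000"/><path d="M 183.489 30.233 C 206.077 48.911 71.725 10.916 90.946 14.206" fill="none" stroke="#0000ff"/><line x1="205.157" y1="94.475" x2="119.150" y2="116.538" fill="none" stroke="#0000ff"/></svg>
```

G21
G90
G00 X27.151 Y50.550
M3 S224
G1 X31.920 Y45.760 F2704
G1 X28.838 Y39.744
G1 X22.164 Y40.816
G1 X21.122 Y47.495
G1 X27.151 Y50.550
M5
G00 X227.189 Y15.150
M3 S744
G1 X209.869 Y5.256 F892
G1 X202.496 Y6.909
G1 X205.070 Y20.110
M5
G00 X48.883 Y40.198
M3 S647
G1 X149.528 Y39.025 F2184
G1 X133.853 Y84.585
G1 X44.049 Y84.555
G1 X142.335 Y61.045
G1 X48.883 Y40.198
M5
G00 X183.489 Y97.849
M3 S224
G1 X165.264 Y94.434 F2704
G1 X111.416 Y107.032
G1 X90.946 Y113.876
M5
G00 X205.157 Y33.607
M3 S224
G1 X119.150 Y11.544 F2704
M5
G00 X0.000 Y0.000

Since the viewBox matches the mm dimensions, user units are millimetres directly. The only transform is the Y-flip y_m = 128.082 − y_svg.

Shape 1 is a regular polygon drawn with `<polygon>`. Its stroke #0000ff means engrave at S224, F2704. After flipping Y the toolpath is (27.151,50.550) → (31.920,45.760) → (28.838,39.744) → (22.164,40.816) → (21.122,47.495) → (27.151,50.550), returning to the start.

Shape 2 is a quadratic bezier drawn with `<path>`. Its stroke #ff0000 means cut at S744, F892. After flipping Y the toolpath is (227.189,15.150) → (209.869,5.256) → (202.496,6.909) → (205.070,20.110).

Shape 3 is a closed polygon drawn with `<path>`. Its stroke #008000 means score at S647, F2184. After flipping Y the toolpath is (48.883,40.198) → (149.528,39.025) → (133.853,84.585) → (44.049,84.555) → (142.335,61.045) → (48.883,40.198), returning to the start.

Shape 4 is a cubic bezier drawn with `<path>`. Its stroke #0000ff means engrave at S224, F2704. After flipping Y the toolpath is (183.489,97.849) → (165.264,94.434) → (111.416,107.032) → (90.946,113.876).

Shape 5 is a line segment drawn with `<line>`. Its stroke #0000ff means engrave at S224, F2704. After flipping Y the toolpath is (205.157,33.607) → (119.150,11.544).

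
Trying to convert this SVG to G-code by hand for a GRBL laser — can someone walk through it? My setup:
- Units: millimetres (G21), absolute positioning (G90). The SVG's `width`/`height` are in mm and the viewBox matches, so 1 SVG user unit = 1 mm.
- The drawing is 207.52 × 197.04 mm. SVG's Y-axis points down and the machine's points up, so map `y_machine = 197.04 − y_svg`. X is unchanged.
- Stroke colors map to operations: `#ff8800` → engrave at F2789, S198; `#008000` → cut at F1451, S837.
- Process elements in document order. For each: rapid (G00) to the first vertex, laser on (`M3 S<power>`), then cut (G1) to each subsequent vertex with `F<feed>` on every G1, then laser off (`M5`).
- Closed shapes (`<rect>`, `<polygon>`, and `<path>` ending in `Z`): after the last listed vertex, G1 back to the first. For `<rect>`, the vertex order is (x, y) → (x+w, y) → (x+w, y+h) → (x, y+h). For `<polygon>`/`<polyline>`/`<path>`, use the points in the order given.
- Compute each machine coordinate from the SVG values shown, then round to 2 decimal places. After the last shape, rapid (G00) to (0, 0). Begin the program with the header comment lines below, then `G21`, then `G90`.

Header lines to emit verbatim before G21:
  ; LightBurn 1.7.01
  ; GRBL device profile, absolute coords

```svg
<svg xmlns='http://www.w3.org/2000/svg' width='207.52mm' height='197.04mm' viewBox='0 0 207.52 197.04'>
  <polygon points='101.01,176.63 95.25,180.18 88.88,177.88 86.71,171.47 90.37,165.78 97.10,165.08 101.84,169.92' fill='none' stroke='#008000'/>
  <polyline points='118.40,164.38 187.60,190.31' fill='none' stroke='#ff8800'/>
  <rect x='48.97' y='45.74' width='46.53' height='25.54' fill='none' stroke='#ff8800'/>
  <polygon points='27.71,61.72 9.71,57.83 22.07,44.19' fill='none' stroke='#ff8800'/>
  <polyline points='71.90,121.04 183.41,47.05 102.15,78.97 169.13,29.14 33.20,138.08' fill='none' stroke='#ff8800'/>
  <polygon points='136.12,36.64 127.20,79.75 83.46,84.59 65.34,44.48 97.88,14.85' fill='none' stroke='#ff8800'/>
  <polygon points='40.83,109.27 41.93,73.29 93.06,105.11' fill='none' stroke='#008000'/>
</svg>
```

1 u = 1 mm; y_m = 197.04 − y.

[1] `<polygon>` regular polygon, #008000→cut S837 F1451: (101.01,20.41) → (95.25,16.86) → (88.88,19.16) → (86.71,25.57) → (90.37,31.26) → (97.10,31.96) → (101.84,27.12) → (101.01,20.41) (closed)

[2] `<polyline>` line segment, #ff8800→engrave S198 F2789: (118.40,32.66) → (187.60,6.73)

[3] `<rect>` rectangle, #ff8800→engrave S198 F2789: (48.97,151.30) → (95.50,151.30) → (95.50,125.76) → (48.97,125.76) → (48.97,151.30) (closed)

[4] `<polygon>` regular polygon, #ff8800→engrave S198 F2789: (27.71,135.32) → (9.71,139.21) → (22.07,152.85) → (27.71,135.32) (closed)

[5] `<polyline>` open polyline, #ff8800→engrave S198 F2789: (71.90,76.00) → (183.41,149.99) → (102.15,118.07) → (169.13,167.90) → (33.20,58.96)

[6] `<polygon>` regular polygon, #ff8800→engrave S198 F2789: (136.12,160.40) → (127.20,117.29) → (83.46,112.45) → (65.34,152.56) → (97.88,182.19) → (136.12,160.40) (closed)

[7] `<polygon>` closed polygon, #008000→cut S837 F1451: (40.83,87.77) → (41.93,123.75) → (93.06,91.93) → (40.83,87.77) (closed)

; LightBurn 1.7.01
; GRBL device profile, absolute coords
G21
G90
G00 X101.01 Y20.41
M3 S837
G1 X95.25 Y16.86 F1451
G1 X88.88 Y19.16 F1451
G1 X86.71 Y25.57 F1451
G1 X90.37 Y31.26 F1451
G1 X97.10 Y31.96 F1451
G1 X101.84 Y27.12 F1451
G1 X101.01 Y20.41 F1451
M5
G00 X118.40 Y32.66
M3 S198
G1 X187.60 Y6.73 F2789
M5
G00 X48.97 Y151.30
M3 S198
G1 X95.50 Y151.30 F2789
G1 X95.50 Y125.76 F2789
G1 X48.97 Y125.76 F2789
G1 X48.97 Y151.30 F2789
M5
G00 X27.71 Y135.32
M3 S198
G1 X9.71 Y139.21 F2789
G1 X22.07 Y152.85 F2789
G1 X27.71 Y135.32 F2789
M5
G00 X71.90 Y76.00
M3 S198
G1 X183.41 Y149.99 F2789
G1 X102.15 Y118.07 F2789
G1 X169.13 Y167.90 F2789
G1 X33.20 Y58.96 F2789
M5
G00 X136.12 Y160.40
M3 S198
G1 X127.20 Y117.29 F2789
G1 X83.46 Y112.45 F2789
G1 X65.34 Y152.56 F2789
G1 X97.88 Y182.19 F2789
G1 X136.12 Y160.40 F2789
M5
G00 X40.83 Y87.77
M3 S837
G1 X41.93 Y123.75 F1451
G1 X93.06 Y91.93 F1451
G1 X40.83 Y87.77 F1451
M5
G00 X0.00 Y0.00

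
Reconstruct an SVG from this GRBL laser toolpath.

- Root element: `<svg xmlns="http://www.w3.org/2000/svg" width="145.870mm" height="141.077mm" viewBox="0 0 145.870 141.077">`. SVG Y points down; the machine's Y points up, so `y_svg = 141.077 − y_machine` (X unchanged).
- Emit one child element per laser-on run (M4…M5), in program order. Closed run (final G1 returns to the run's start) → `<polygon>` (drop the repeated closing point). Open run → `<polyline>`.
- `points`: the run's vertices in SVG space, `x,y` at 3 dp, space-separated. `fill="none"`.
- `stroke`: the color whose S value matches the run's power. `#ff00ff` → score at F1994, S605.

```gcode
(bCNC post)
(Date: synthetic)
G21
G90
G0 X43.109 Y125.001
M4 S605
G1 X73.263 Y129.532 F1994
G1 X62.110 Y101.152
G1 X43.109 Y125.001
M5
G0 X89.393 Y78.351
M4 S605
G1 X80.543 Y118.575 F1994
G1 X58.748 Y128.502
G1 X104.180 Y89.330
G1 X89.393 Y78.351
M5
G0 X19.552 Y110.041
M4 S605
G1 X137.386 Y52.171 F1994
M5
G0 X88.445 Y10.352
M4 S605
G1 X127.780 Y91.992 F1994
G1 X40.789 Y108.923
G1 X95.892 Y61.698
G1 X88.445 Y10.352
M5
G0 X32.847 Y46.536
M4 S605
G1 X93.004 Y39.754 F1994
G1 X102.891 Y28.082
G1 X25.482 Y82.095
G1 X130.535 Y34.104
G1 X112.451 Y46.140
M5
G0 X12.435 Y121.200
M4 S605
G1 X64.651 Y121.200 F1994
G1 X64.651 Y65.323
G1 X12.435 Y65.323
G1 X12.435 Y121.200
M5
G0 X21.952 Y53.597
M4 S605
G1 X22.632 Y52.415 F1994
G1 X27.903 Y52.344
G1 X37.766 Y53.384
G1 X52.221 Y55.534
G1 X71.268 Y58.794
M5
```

Each laser-on run becomes one SVG element. Flip Y back into SVG space with y_svg = 141.077 − y_machine. Every run uses S605, so all elements get stroke `#ff00ff` (score).

Run 1: The run returns to its start, so emit a `<polygon>` with points (Y-flipped): 43.109,16.076 73.263,11.545 62.110,39.925.

Run 2: The run returns to its start, so emit a `<polygon>` with points (Y-flipped): 89.393,62.726 80.543,22.502 58.748,12.575 104.180,51.747.

Run 3: The run is open, so emit a `<polyline>` with points (Y-flipped): 19.552,31.036 137.386,88.906.

Run 4: The run returns to its start, so emit a `<polygon>` with points (Y-flipped): 88.445,130.725 127.780,49.085 40.789,32.154 95.892,79.379.

Run 5: The run is open, so emit a `<polyline>` with points (Y-flipped): 32.847,94.541 93.004,101.323 102.891,112.995 25.482,58.982 130.535,106.973 112.451,94.937.

Run 6: The run returns to its start, so emit a `<polygon>` with points (Y-flipped): 12.435,19.877 64.651,19.877 64.651,75.754 12.435,75.754.

Run 7: The run is open, so emit a `<polyline>` with points (Y-flipped): 21.952,87.480 22.632,88.662 27.903,88.733 37.766,87.693 52.221,85.543 71.268,82.283.

<svg xmlns="http://www.w3.org/2000/svg" width="145.870mm" height="141.077mm" viewBox="0 0 145.870 141.077">
  <polygon points="43.109,16.076 73.263,11.545 62.110,39.925" fill="none" stroke="#ff00ff"/>
  <polygon points="89.393,62.726 80.543,22.502 58.748,12.575 104.180,51.747" fill="none" stroke="#ff00ff"/>
  <polyline points="19.552,31.036 137.386,88.906" fill="none" stroke="#ff00ff"/>
  <polygon points="88.445,130.725 127.780,49.085 40.789,32.154 95.892,79.379" fill="none" stroke="#ff00ff"/>
  <polyline points="32.847,94.541 93.004,101.323 102.891,112.995 25.482,58.982 130.535,106.973 112.451,94.937" fill="none" stroke="#ff00ff"/>
  <polygon points="12.435,19.877 64.651,19.877 64.651,75.754 12.435,75.754" fill="none" stroke="#ff00ff"/>
  <polyline points="21.952,87.480 22.632,88.662 27.903,88.733 37.766,87.693 52.221,85.543 71.268,82.283" fill="none" stroke="#ff00ff"/>
</svg>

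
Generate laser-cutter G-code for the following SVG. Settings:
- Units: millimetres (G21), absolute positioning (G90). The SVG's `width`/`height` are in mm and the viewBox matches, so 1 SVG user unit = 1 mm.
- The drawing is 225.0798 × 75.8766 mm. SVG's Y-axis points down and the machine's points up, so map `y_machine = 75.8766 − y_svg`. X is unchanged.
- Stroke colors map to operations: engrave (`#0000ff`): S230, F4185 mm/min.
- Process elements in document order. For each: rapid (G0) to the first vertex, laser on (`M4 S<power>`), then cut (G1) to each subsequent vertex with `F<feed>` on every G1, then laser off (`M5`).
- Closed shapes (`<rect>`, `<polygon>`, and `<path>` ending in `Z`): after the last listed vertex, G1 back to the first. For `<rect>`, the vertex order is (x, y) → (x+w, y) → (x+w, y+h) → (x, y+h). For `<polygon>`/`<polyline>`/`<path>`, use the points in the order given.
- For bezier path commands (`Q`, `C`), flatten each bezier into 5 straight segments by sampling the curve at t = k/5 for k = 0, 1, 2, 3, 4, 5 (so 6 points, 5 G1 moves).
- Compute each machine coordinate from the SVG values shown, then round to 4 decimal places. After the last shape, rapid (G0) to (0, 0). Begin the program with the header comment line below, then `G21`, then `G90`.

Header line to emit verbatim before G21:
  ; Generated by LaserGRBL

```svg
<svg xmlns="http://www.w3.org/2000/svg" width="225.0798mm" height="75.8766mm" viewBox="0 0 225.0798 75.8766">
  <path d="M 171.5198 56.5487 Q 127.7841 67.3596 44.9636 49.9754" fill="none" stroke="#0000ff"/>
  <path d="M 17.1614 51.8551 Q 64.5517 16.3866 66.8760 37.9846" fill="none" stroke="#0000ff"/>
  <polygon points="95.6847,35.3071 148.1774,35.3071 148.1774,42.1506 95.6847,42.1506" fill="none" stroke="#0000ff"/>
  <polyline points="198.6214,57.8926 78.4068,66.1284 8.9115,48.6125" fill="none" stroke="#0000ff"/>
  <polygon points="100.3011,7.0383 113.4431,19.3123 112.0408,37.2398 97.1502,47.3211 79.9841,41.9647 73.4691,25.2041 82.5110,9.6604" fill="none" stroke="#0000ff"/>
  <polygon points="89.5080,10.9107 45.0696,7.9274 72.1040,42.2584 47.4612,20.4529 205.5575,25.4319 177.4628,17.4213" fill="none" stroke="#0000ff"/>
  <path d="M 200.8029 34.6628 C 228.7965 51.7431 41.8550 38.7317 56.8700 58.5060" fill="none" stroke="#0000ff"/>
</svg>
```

; Generated by LaserGRBL
G21
G90
G0 X171.5198 Y19.3279
M4 S230
G1 X152.4621 Y16.1313 F4185
G1 X130.2777 Y15.1904 F4185
G1 X104.9664 Y16.5051 F4185
G1 X76.5284 Y20.0753 F4185
G1 X44.9636 Y25.9012 F4185
M5
G0 X17.1614 Y24.0215
M4 S230
G1 X34.3149 Y35.9262 F4185
G1 X47.8631 Y43.2657 F4185
G1 X57.8060 Y46.0398 F4185
G1 X64.1436 Y44.2485 F4185
G1 X66.8760 Y37.8920 F4185
M5
G0 X95.6847 Y40.5695
M4 S230
G1 X148.1774 Y40.5695 F4185
G1 X148.1774 Y33.7260 F4185
G1 X95.6847 Y33.7260 F4185
G1 X95.6847 Y40.5695 F4185
M5
G0 X198.6214 Y17.9840
M4 S230
G1 X78.4068 Y9.7482 F4185
G1 X8.9115 Y27.2641 F4185
M5
G0 X100.3011 Y68.8383
M4 S230
G1 X113.4431 Y56.5643 F4185
G1 X112.0408 Y38.6368 F4185
G1 X97.1502 Y28.5555 F4185
G1 X79.9841 Y33.9119 F4185
G1 X73.4691 Y50.6725 F4185
G1 X82.5110 Y66.2162 F4185
G1 X100.3011 Y68.8383 F4185
M5
G0 X89.5080 Y64.9659
M4 S230
G1 X45.0696 Y67.9492 F4185
G1 X72.1040 Y33.6182 F4185
G1 X47.4612 Y55.4237 F4185
G1 X205.5575 Y50.4447 F4185
G1 X177.4628 Y58.4553 F4185
G1 X89.5080 Y64.9659 F4185
M5
G0 X200.8029 Y41.2138
M4 S230
G1 X195.1420 Y34.0736 F4185
G1 X157.9074 Y31.1373 F4185
G1 X109.1101 Y29.3868 F4185
G1 X68.7606 Y25.8039 F4185
G1 X56.8700 Y17.3706 F4185
M5
G0 X0.0000 Y0.0000

Since the viewBox matches the mm dimensions, user units are millimetres directly. The only transform is the Y-flip y_m = 75.8766 − y_svg.

Shape 1 is a quadratic bezier drawn with `<path>`. Its stroke #0000ff means engrave at S230, F4185. After flipping Y the toolpath is (171.5198,19.3279) → (152.4621,16.1313) → (130.2777,15.1904) → (104.9664,16.5051) → (76.5284,20.0753) → (44.9636,25.9012).

Shape 2 is a quadratic bezier drawn with `<path>`. Its stroke #0000ff means engrave at S230, F4185. After flipping Y the toolpath is (17.1614,24.0215) → (34.3149,35.9262) → (47.8631,43.2657) → (57.8060,46.0398) → (64.1436,44.2485) → (66.8760,37.8920).

Shape 3 is a rectangle drawn with `<polygon>`. Its stroke #0000ff means engrave at S230, F4185. After flipping Y the toolpath is (95.6847,40.5695) → (148.1774,40.5695) → (148.1774,33.7260) → (95.6847,33.7260) → (95.6847,40.5695), returning to the start.

Shape 4 is a open polyline drawn with `<polyline>`. Its stroke #0000ff means engrave at S230, F4185. After flipping Y the toolpath is (198.6214,17.9840) → (78.4068,9.7482) → (8.9115,27.2641).

Shape 5 is a regular polygon drawn with `<polygon>`. Its stroke #0000ff means engrave at S230, F4185. After flipping Y the toolpath is (100.3011,68.8383) → (113.4431,56.5643) → (112.0408,38.6368) → (97.1502,28.5555) → (79.9841,33.9119) → (73.4691,50.6725) → (82.5110,66.2162) → (100.3011,68.8383), returning to the start.

Shape 6 is a closed polygon drawn with `<polygon>`. Its stroke #0000ff means engrave at S230, F4185. After flipping Y the toolpath is (89.5080,64.9659) → (45.0696,67.9492) → (72.1040,33.6182) → (47.4612,55.4237) → (205.5575,50.4447) → (177.4628,58.4553) → (89.5080,64.9659), returning to the start.

Shape 7 is a cubic bezier drawn with `<path>`. Its stroke #0000ff means engrave at S230, F4185. After flipping Y the toolpath is (200.8029,41.2138) → (195.1420,34.0736) → (157.9074,31.1373) → (109.1101,29.3868) → (68.7606,25.8039) → (56.8700,17.3706).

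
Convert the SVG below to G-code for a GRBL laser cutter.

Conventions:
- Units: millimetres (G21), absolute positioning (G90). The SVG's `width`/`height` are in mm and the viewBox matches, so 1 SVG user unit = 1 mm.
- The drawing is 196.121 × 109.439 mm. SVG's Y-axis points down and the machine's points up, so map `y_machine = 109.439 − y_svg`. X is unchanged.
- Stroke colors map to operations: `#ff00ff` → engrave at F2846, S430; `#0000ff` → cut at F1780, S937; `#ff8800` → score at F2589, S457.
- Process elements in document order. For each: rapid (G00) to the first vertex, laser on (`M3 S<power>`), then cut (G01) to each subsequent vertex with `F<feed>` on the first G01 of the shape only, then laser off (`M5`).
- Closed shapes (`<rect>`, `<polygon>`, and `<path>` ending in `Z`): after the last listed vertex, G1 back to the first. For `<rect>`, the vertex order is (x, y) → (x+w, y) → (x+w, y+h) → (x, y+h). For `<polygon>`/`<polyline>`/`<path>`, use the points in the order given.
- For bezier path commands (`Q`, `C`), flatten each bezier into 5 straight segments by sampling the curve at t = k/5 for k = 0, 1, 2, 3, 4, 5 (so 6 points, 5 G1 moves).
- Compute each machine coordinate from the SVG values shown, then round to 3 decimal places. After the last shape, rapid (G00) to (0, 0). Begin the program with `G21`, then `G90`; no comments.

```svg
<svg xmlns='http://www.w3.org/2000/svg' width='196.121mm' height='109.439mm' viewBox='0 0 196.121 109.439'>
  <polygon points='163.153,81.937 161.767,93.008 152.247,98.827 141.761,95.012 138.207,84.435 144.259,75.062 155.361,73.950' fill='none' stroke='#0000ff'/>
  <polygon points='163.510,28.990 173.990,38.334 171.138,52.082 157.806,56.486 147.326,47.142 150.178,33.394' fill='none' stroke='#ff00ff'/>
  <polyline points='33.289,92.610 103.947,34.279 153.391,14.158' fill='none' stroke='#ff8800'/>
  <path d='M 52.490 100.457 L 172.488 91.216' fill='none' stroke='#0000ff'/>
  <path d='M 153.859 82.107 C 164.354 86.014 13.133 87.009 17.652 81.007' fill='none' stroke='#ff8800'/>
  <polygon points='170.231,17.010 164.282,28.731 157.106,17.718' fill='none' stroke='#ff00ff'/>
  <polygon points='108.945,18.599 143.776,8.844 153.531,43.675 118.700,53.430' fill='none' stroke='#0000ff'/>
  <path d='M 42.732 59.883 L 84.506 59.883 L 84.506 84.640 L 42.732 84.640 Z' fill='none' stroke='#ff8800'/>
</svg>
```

1 u = 1 mm; y_m = 109.439 − y.

[1] `<polygon>` regular polygon, #0000ff→cut S937 F1780: (163.153,27.502) → (161.767,16.431) → (152.247,10.612) → (141.761,14.427) → (138.207,25.004) → (144.259,34.377) → (155.361,35.489) → (163.153,27.502) (closed)

[2] `<polygon>` regular polygon, #ff00ff→engrave S430 F2846: (163.510,80.449) → (173.990,71.105) → (171.138,57.357) → (157.806,52.953) → (147.326,62.297) → (150.178,76.045) → (163.510,80.449) (closed)

[3] `<polyline>` open polyline, #ff8800→score S457 F2589: (33.289,16.829) → (103.947,75.160) → (153.391,95.281)

[4] `<path>` line segment, #0000ff→cut S937 F1780: (52.490,8.982) → (172.488,18.223)

[5] `<path>` cubic bezier, #ff8800→score S457 F2589: (153.859,27.332) → (143.290,25.370) → (109.147,24.303) → (66.667,24.327) → (31.090,25.638) → (17.652,28.432)

[6] `<polygon>` regular polygon, #ff00ff→engrave S430 F2846: (170.231,92.429) → (164.282,80.708) → (157.106,91.721) → (170.231,92.429) (closed)

[7] `<polygon>` regular polygon, #0000ff→cut S937 F1780: (108.945,90.840) → (143.776,100.595) → (153.531,65.764) → (118.700,56.009) → (108.945,90.840) (closed)

[8] `<path>` rectangle, #ff8800→score S457 F2589: (42.732,49.556) → (84.506,49.556) → (84.506,24.799) → (42.732,24.799) → (42.732,49.556) (closed)

G21
G90
G00 X163.153 Y27.502
M3 S937
G01 X161.767 Y16.431 F1780
G01 X152.247 Y10.612
G01 X141.761 Y14.427
G01 X138.207 Y25.004
G01 X144.259 Y34.377
G01 X155.361 Y35.489
G01 X163.153 Y27.502
M5
G00 X163.510 Y80.449
M3 S430
G01 X173.990 Y71.105 F2846
G01 X171.138 Y57.357
G01 X157.806 Y52.953
G01 X147.326 Y62.297
G01 X150.178 Y76.045
G01 X163.510 Y80.449
M5
G00 X33.289 Y16.829
M3 S457
G01 X103.947 Y75.160 F2589
G01 X153.391 Y95.281
M5
G00 X52.490 Y8.982
M3 S937
G01 X172.488 Y18.223 F1780
M5
G00 X153.859 Y27.332
M3 S457
G01 X143.290 Y25.370 F2589
G01 X109.147 Y24.303
G01 X66.667 Y24.327
G01 X31.090 Y25.638
G01 X17.652 Y28.432
M5
G00 X170.231 Y92.429
M3 S430
G01 X164.282 Y80.708 F2846
G01 X157.106 Y91.721
G01 X170.231 Y92.429
M5
G00 X108.945 Y90.840
M3 S937
G01 X143.776 Y100.595 F1780
G01 X153.531 Y65.764
G01 X118.700 Y56.009
G01 X108.945 Y90.840
M5
G00 X42.732 Y49.556
M3 S457
G01 X84.506 Y49.556 F2589
G01 X84.506 Y24.799
G01 X42.732 Y24.799
G01 X42.732 Y49.556
M5
G00 X0.000 Y0.000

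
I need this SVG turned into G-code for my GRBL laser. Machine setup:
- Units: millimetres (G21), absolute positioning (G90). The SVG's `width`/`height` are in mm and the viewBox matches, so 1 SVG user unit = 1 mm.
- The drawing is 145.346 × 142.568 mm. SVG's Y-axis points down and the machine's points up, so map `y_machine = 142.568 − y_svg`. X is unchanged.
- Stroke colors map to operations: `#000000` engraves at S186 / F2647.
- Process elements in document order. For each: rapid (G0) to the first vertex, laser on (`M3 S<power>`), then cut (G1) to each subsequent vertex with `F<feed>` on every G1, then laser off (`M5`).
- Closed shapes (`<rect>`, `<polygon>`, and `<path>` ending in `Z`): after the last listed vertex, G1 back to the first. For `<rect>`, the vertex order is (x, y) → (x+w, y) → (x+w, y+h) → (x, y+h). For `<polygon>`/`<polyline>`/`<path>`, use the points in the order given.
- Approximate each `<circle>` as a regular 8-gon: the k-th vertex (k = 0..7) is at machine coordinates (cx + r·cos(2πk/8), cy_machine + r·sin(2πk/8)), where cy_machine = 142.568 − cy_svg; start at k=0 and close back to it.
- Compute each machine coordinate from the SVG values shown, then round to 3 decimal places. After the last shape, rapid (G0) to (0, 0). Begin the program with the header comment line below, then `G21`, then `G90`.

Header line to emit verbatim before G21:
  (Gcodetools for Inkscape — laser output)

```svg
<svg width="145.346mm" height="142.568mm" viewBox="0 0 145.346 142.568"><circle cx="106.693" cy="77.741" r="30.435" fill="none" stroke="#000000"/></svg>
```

Since the viewBox matches the mm dimensions, user units are millimetres directly. The only transform is the Y-flip y_m = 142.568 − y_svg.

Shape 1 is a circle drawn with `<circle>`. Its stroke #000000 means engrave at S186, F2647. After flipping Y the toolpath is (137.128,64.827) → (128.214,86.348) → (106.693,95.262) → (85.172,86.348) → (76.258,64.827) → (85.172,43.306) → (106.693,34.392) → (128.214,43.306) → (137.128,64.827), returning to the start.

(Gcodetools for Inkscape — laser output)
G21
G90
G0 X137.128 Y64.827
M3 S186
G1 X128.214 Y86.348 F2647
G1 X106.693 Y95.262 F2647
G1 X85.172 Y86.348 F2647
G1 X76.258 Y64.827 F2647
G1 X85.172 Y43.306 F2647
G1 X106.693 Y34.392 F2647
G1 X128.214 Y43.306 F2647
G1 X137.128 Y64.827 F2647
M5
G0 X0.000 Y0.000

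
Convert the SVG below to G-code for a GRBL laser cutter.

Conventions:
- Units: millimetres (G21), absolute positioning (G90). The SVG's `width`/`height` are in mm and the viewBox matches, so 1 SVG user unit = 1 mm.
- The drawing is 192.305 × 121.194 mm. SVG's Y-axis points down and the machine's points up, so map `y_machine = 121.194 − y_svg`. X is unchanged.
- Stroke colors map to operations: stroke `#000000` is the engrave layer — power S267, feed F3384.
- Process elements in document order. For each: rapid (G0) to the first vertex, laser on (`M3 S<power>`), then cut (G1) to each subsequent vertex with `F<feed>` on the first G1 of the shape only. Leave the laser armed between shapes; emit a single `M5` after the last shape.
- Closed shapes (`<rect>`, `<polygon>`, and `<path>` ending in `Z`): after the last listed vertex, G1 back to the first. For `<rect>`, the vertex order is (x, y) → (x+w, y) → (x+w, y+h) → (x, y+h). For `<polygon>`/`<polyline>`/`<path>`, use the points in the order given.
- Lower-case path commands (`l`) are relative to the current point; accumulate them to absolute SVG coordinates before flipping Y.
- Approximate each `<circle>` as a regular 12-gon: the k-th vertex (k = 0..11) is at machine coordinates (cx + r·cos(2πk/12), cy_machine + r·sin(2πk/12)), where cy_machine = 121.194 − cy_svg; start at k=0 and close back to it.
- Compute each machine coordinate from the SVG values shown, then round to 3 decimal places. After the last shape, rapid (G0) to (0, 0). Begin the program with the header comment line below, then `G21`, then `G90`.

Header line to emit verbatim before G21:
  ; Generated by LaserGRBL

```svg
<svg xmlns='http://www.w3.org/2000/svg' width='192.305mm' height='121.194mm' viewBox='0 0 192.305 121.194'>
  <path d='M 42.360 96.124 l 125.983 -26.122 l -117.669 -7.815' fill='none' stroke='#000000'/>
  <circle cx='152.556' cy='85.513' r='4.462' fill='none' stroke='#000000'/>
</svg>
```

; Generated by LaserGRBL
G21
G90
G0 X42.360 Y25.070
M3 S267
G1 X168.343 Y51.192 F3384
G1 X50.674 Y59.007
G0 X157.018 Y35.681
M3 S267
G1 X156.420 Y37.912 F3384
G1 X154.787 Y39.545
G1 X152.556 Y40.143
G1 X150.325 Y39.545
G1 X148.692 Y37.912
G1 X148.094 Y35.681
G1 X148.692 Y33.450
G1 X150.325 Y31.817
G1 X152.556 Y31.219
G1 X154.787 Y31.817
G1 X156.420 Y33.450
G1 X157.018 Y35.681
M5
G0 X0.000 Y0.000

viewBox `0 0 192.305 121.194` with mm width/height → 1 unit = 1 mm. Flip: y_m = 121.194 − y_svg.

**Shape 1** — `<path>` open polyline, stroke `#000000` → engrave (S267, F3384). Machine vertices: (42.360,25.070) → (168.343,51.192) → (50.674,59.007). Open path.

**Shape 2** — `<circle>` circle, stroke `#000000` → engrave (S267, F3384). Machine vertices: (157.018,35.681) → (156.420,37.912) → (154.787,39.545) → (152.556,40.143) → (150.325,39.545) → (148.692,37.912) → (148.094,35.681) → (148.692,33.450) → (150.325,31.817) → (152.556,31.219) → (154.787,31.817) → (156.420,33.450) → (157.018,35.681). Closed: final G1 returns to the first vertex.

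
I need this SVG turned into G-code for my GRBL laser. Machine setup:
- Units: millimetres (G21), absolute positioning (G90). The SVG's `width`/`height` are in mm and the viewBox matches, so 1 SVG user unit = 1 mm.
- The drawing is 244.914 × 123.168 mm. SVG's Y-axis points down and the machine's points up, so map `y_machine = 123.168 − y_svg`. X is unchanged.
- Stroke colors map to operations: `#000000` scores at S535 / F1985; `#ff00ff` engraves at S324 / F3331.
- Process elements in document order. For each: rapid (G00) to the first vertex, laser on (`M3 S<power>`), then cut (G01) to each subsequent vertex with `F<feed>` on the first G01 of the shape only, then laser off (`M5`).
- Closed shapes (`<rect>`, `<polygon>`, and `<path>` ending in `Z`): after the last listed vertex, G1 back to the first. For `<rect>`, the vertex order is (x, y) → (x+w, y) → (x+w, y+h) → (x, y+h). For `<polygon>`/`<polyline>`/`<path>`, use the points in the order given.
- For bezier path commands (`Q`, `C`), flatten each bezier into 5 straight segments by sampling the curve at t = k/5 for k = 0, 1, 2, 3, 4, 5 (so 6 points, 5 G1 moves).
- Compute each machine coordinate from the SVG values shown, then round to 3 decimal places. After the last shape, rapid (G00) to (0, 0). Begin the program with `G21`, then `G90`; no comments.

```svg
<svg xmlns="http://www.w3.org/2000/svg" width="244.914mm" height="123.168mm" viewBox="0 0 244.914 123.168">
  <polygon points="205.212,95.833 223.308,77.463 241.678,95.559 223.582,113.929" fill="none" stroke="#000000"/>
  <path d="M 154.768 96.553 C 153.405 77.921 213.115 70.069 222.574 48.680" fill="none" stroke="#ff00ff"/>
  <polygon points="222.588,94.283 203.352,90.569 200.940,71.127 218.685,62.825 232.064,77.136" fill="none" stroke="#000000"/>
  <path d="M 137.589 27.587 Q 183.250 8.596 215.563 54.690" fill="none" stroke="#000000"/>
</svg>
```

G21
G90
G00 X205.212 Y27.335
M3 S535
G01 X223.308 Y45.705 F1985
G01 X241.678 Y27.609
G01 X223.582 Y9.239
G01 X205.212 Y27.335
M5
G00 X154.768 Y26.615
M3 S324
G01 X160.388 Y36.695 F3331
G01 X175.323 Y45.355
G01 X194.227 Y53.763
G01 X211.759 Y63.085
G01 X222.574 Y74.488
M5
G00 X222.588 Y28.885
M3 S535
G01 X203.352 Y32.599 F1985
G01 X200.940 Y52.041
G01 X218.685 Y60.343
G01 X232.064 Y46.032
G01 X222.588 Y28.885
M5
G00 X137.589 Y95.581
M3 S535
G01 X155.319 Y100.574 F1985
G01 X171.982 Y100.360
G01 X187.577 Y94.940
G01 X202.104 Y84.312
G01 X215.563 Y68.478
M5
G00 X0.000 Y0.000

viewBox `0 0 244.914 123.168` with mm width/height → 1 unit = 1 mm. Flip: y_m = 123.168 − y_svg.

**Shape 1** — `<polygon>` regular polygon, stroke `#000000` → score (S535, F1985). Machine vertices: (205.212,27.335) → (223.308,45.705) → (241.678,27.609) → (223.582,9.239) → (205.212,27.335). Closed: final G1 returns to the first vertex.

**Shape 2** — `<path>` cubic bezier, stroke `#ff00ff` → engrave (S324, F3331). Control points (SVG): P0=(154.768,96.553), P1=(153.405,77.921), P2=(213.115,70.069), P3=(222.574,48.680); sampled at t=k/5. Machine vertices: (154.768,26.615) → (160.388,36.695) → (175.323,45.355) → (194.227,53.763) → (211.759,63.085) → (222.574,74.488). Open path.

**Shape 3** — `<polygon>` regular polygon, stroke `#000000` → score (S535, F1985). Machine vertices: (222.588,28.885) → (203.352,32.599) → (200.940,52.041) → (218.685,60.343) → (232.064,46.032) → (222.588,28.885). Closed: final G1 returns to the first vertex.

**Shape 4** — `<path>` quadratic bezier, stroke `#000000` → score (S535, F1985). Control points (SVG): P0=(137.589,27.587), P1=(183.250,8.596), P2=(215.563,54.690); sampled at t=k/5. Machine vertices: (137.589,95.581) → (155.319,100.574) → (171.982,100.360) → (187.577,94.940) → (202.104,84.312) → (215.563,68.478). Open path.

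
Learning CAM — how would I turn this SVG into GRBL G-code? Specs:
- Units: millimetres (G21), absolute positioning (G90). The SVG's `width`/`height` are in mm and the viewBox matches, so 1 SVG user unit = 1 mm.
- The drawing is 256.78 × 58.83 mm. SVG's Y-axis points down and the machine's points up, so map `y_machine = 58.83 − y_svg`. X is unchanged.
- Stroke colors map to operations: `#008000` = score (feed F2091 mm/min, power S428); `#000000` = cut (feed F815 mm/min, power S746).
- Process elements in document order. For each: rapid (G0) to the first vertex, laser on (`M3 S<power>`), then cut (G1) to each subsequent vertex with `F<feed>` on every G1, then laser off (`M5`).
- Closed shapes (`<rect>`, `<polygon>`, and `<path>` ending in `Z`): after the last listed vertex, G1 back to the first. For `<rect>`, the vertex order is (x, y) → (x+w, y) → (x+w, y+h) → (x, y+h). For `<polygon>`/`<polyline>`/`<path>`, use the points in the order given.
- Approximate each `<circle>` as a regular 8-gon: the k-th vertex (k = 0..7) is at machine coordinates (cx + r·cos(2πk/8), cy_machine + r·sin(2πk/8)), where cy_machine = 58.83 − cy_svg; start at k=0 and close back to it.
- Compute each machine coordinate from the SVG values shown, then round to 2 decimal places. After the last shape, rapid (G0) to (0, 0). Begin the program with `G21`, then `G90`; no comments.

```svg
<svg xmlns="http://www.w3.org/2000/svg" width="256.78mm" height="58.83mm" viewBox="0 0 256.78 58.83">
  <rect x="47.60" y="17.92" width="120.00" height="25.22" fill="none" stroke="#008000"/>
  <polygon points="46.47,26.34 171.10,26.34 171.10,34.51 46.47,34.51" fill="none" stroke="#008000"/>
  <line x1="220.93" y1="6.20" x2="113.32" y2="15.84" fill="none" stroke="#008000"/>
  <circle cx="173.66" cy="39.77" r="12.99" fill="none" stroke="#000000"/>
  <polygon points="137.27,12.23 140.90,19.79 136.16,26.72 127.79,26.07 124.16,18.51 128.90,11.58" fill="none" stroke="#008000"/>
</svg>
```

G21
G90
G0 X47.60 Y40.91
M3 S428
G1 X167.60 Y40.91 F2091
G1 X167.60 Y15.69 F2091
G1 X47.60 Y15.69 F2091
G1 X47.60 Y40.91 F2091
M5
G0 X46.47 Y32.49
M3 S428
G1 X171.10 Y32.49 F2091
G1 X171.10 Y24.32 F2091
G1 X46.47 Y24.32 F2091
G1 X46.47 Y32.49 F2091
M5
G0 X220.93 Y52.63
M3 S428
G1 X113.32 Y42.99 F2091
M5
G0 X186.65 Y19.06
M3 S746
G1 X182.85 Y28.25 F815
G1 X173.66 Y32.05 F815
G1 X164.47 Y28.25 F815
G1 X160.67 Y19.06 F815
G1 X164.47 Y9.87 F815
G1 X173.66 Y6.07 F815
G1 X182.85 Y9.87 F815
G1 X186.65 Y19.06 F815
M5
G0 X137.27 Y46.60
M3 S428
G1 X140.90 Y39.04 F2091
G1 X136.16 Y32.11 F2091
G1 X127.79 Y32.76 F2091
G1 X124.16 Y40.32 F2091
G1 X128.90 Y47.25 F2091
G1 X137.27 Y46.60 F2091
M5
G0 X0.00 Y0.00

viewBox `0 0 256.78 58.83` with mm width/height → 1 unit = 1 mm. Flip: y_m = 58.83 − y_svg.

**Shape 1** — `<rect>` rectangle, stroke `#008000` → score (S428, F2091). Machine vertices: (47.60,40.91) → (167.60,40.91) → (167.60,15.69) → (47.60,15.69) → (47.60,40.91). Closed: final G1 returns to the first vertex.

**Shape 2** — `<polygon>` rectangle, stroke `#008000` → score (S428, F2091). Machine vertices: (46.47,32.49) → (171.10,32.49) → (171.10,24.32) → (46.47,24.32) → (46.47,32.49). Closed: final G1 returns to the first vertex.

**Shape 3** — `<line>` line segment, stroke `#008000` → score (S428, F2091). Machine vertices: (220.93,52.63) → (113.32,42.99). Open path.

**Shape 4** — `<circle>` circle, stroke `#000000` → cut (S746, F815). Machine vertices: (186.65,19.06) → (182.85,28.25) → (173.66,32.05) → (164.47,28.25) → (160.67,19.06) → (164.47,9.87) → (173.66,6.07) → (182.85,9.87) → (186.65,19.06). Closed: final G1 returns to the first vertex.

**Shape 5** — `<polygon>` regular polygon, stroke `#008000` → score (S428, F2091). Machine vertices: (137.27,46.60) → (140.90,39.04) → (136.16,32.11) → (127.79,32.76) → (124.16,40.32) → (128.90,47.25) → (137.27,46.60). Closed: final G1 returns to the first vertex.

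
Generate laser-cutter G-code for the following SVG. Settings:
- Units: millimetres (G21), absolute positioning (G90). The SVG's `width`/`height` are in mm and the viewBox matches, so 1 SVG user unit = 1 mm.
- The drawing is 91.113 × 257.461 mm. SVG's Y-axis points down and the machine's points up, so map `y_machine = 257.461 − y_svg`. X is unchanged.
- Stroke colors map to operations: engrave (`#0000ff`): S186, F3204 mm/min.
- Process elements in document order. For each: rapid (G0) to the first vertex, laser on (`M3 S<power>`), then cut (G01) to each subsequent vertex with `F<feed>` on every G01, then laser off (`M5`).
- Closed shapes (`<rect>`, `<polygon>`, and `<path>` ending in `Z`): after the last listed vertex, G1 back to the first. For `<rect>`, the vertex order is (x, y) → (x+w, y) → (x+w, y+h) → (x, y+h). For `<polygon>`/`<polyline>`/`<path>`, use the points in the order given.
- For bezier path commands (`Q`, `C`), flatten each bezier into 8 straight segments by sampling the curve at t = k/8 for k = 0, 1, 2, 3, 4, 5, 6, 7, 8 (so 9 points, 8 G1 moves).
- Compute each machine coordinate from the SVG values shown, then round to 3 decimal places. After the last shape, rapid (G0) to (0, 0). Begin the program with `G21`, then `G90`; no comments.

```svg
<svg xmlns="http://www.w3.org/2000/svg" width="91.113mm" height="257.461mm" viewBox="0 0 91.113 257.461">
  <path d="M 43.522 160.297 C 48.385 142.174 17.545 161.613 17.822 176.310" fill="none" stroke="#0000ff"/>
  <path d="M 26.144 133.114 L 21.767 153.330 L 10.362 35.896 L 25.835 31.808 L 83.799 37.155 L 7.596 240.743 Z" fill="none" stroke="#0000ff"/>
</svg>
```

1 u = 1 mm; y_m = 257.461 − y.

[1] `<path>` cubic bezier, #0000ff→engrave S186 F3204: (43.522,97.164) → (43.803,102.282) → (41.519,104.374) → (37.454,103.937) → (32.392,101.465) → (27.114,97.455) → (22.405,92.402) → (19.046,86.802) → (17.822,81.151)

[2] `<path>` closed polygon, #0000ff→engrave S186 F3204: (26.144,124.347) → (21.767,104.131) → (10.362,221.565) → (25.835,225.653) → (83.799,220.306) → (7.596,16.718) → (26.144,124.347) (closed)

G21
G90
G0 X43.522 Y97.164
M3 S186
G01 X43.803 Y102.282 F3204
G01 X41.519 Y104.374 F3204
G01 X37.454 Y103.937 F3204
G01 X32.392 Y101.465 F3204
G01 X27.114 Y97.455 F3204
G01 X22.405 Y92.402 F3204
G01 X19.046 Y86.802 F3204
G01 X17.822 Y81.151 F3204
M5
G0 X26.144 Y124.347
M3 S186
G01 X21.767 Y104.131 F3204
G01 X10.362 Y221.565 F3204
G01 X25.835 Y225.653 F3204
G01 X83.799 Y220.306 F3204
G01 X7.596 Y16.718 F3204
G01 X26.144 Y124.347 F3204
M5
G0 X0.000 Y0.000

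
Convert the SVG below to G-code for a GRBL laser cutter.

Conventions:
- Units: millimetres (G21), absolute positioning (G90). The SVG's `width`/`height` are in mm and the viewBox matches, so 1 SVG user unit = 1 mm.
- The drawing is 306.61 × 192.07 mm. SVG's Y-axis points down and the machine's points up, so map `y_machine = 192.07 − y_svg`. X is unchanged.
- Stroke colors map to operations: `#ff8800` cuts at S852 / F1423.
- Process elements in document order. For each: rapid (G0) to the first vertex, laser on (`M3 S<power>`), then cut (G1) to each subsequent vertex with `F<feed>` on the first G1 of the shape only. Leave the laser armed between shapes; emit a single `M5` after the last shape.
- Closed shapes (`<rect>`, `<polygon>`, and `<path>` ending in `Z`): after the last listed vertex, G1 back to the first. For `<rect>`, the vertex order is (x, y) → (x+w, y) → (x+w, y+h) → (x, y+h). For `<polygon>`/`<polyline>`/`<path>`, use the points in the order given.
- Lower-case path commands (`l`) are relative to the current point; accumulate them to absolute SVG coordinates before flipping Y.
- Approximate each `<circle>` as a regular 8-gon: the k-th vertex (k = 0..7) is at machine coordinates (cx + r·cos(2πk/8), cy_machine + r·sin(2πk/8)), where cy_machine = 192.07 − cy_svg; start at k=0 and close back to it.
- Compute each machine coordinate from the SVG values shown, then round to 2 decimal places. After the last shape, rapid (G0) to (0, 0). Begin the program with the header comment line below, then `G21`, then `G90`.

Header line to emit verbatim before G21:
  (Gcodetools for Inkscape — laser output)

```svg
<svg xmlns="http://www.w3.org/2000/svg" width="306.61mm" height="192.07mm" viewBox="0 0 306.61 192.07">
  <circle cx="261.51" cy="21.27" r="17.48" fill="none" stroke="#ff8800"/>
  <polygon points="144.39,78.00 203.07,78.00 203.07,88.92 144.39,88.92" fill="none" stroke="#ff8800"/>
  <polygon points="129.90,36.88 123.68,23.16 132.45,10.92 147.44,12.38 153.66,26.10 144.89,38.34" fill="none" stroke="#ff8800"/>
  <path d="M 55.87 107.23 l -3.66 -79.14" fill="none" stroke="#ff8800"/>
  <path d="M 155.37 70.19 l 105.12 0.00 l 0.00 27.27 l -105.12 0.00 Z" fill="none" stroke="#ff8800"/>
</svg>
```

(Gcodetools for Inkscape — laser output)
G21
G90
G0 X278.99 Y170.80
M3 S852
G1 X273.87 Y183.16 F1423
G1 X261.51 Y188.28
G1 X249.15 Y183.16
G1 X244.03 Y170.80
G1 X249.15 Y158.44
G1 X261.51 Y153.32
G1 X273.87 Y158.44
G1 X278.99 Y170.80
G0 X144.39 Y114.07
M3 S852
G1 X203.07 Y114.07 F1423
G1 X203.07 Y103.15
G1 X144.39 Y103.15
G1 X144.39 Y114.07
G0 X129.90 Y155.19
M3 S852
G1 X123.68 Y168.91 F1423
G1 X132.45 Y181.15
G1 X147.44 Y179.69
G1 X153.66 Y165.97
G1 X144.89 Y153.73
G1 X129.90 Y155.19
G0 X55.87 Y84.84
M3 S852
G1 X52.21 Y163.98 F1423
G0 X155.37 Y121.88
M3 S852
G1 X260.49 Y121.88 F1423
G1 X260.49 Y94.61
G1 X155.37 Y94.61
G1 X155.37 Y121.88
M5
G0 X0.00 Y0.00

Since the viewBox matches the mm dimensions, user units are millimetres directly. The only transform is the Y-flip y_m = 192.07 − y_svg.

Shape 1 is a circle drawn with `<circle>`. Its stroke #ff8800 means cut at S852, F1423. After flipping Y the toolpath is (278.99,170.80) → (273.87,183.16) → (261.51,188.28) → (249.15,183.16) → (244.03,170.80) → (249.15,158.44) → (261.51,153.32) → (273.87,158.44) → (278.99,170.80), returning to the start.

Shape 2 is a rectangle drawn with `<polygon>`. Its stroke #ff8800 means cut at S852, F1423. After flipping Y the toolpath is (144.39,114.07) → (203.07,114.07) → (203.07,103.15) → (144.39,103.15) → (144.39,114.07), returning to the start.

Shape 3 is a regular polygon drawn with `<polygon>`. Its stroke #ff8800 means cut at S852, F1423. After flipping Y the toolpath is (129.90,155.19) → (123.68,168.91) → (132.45,181.15) → (147.44,179.69) → (153.66,165.97) → (144.89,153.73) → (129.90,155.19), returning to the start.

Shape 4 is a line segment drawn with `<path>`. Its stroke #ff8800 means cut at S852, F1423. After flipping Y the toolpath is (55.87,84.84) → (52.21,163.98).

Shape 5 is a rectangle drawn with `<path>`. Its stroke #ff8800 means cut at S852, F1423. After flipping Y the toolpath is (155.37,121.88) → (260.49,121.88) → (260.49,94.61) → (155.37,94.61) → (155.37,121.88), returning to the start.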